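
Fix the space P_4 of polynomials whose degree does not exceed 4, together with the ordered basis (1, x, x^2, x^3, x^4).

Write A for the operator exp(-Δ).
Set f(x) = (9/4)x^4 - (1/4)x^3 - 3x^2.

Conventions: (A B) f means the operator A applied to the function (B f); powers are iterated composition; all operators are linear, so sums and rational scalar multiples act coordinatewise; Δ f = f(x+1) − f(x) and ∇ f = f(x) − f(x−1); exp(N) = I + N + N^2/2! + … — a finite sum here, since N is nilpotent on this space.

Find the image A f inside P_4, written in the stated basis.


g(x) = (9/4)x^4 - (37/4)x^3 - (9/4)x^2 + 15x + 2

order-1 term: -9x^3 - (51/4)x^2 - (9/4)x + 1
order-2 term: (27/2)x^2 + (105/4)x + 12
order-3 term: -9x - 53/4
order-4 term: 9/4
the series for exp(-Δ) f terminates at order 4
exp(-Δ) f = (9/4)x^4 - (37/4)x^3 - (9/4)x^2 + 15x + 2


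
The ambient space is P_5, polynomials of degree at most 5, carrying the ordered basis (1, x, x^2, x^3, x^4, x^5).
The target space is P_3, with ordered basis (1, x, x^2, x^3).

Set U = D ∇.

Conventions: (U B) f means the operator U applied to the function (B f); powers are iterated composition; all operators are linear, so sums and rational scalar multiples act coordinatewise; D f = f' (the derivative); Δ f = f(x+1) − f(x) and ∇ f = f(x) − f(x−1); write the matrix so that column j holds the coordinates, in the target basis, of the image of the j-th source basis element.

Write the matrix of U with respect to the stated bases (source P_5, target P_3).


image of 1: 0
image of x: 0
image of x^2: 2
image of x^3: 6x - 3
image of x^4: 12x^2 - 12x + 4
image of x^5: 20x^3 - 30x^2 + 20x - 5
each image's coordinates form column j of the matrix

the matrix is [[0, 0, 2, -3, 4, -5]; [0, 0, 0, 6, -12, 20]; [0, 0, 0, 0, 12, -30]; [0, 0, 0, 0, 0, 20]] (rows listed top to bottom)


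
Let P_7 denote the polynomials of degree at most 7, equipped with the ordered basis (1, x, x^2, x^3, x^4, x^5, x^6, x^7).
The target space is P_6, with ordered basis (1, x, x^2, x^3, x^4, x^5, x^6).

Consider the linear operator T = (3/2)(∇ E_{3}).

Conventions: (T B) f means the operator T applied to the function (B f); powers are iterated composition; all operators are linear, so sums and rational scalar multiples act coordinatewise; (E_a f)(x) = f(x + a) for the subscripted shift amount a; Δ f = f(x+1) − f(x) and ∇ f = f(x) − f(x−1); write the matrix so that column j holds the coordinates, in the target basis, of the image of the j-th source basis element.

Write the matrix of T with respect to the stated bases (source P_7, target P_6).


image of 1: 0
image of x: 3/2
image of x^2: 3x + 15/2
image of x^3: (9/2)x^2 + (45/2)x + 57/2
image of x^4: 6x^3 + 45x^2 + 114x + 195/2
image of x^5: (15/2)x^4 + 75x^3 + 285x^2 + (975/2)x + 633/2
image of x^6: 9x^5 + (225/2)x^4 + 570x^3 + (2925/2)x^2 + 1899x + 1995/2
image of x^7: (21/2)x^6 + (315/2)x^5 + (1995/2)x^4 + (6825/2)x^3 + (13293/2)x^2 + (13965/2)x + 6177/2
each image's coordinates form column j of the matrix

the matrix is [[0, 3/2, 15/2, 57/2, 195/2, 633/2, 1995/2, 6177/2]; [0, 0, 3, 45/2, 114, 975/2, 1899, 13965/2]; [0, 0, 0, 9/2, 45, 285, 2925/2, 13293/2]; [0, 0, 0, 0, 6, 75, 570, 6825/2]; [0, 0, 0, 0, 0, 15/2, 225/2, 1995/2]; [0, 0, 0, 0, 0, 0, 9, 315/2]; [0, 0, 0, 0, 0, 0, 0, 21/2]] (rows listed top to bottom)


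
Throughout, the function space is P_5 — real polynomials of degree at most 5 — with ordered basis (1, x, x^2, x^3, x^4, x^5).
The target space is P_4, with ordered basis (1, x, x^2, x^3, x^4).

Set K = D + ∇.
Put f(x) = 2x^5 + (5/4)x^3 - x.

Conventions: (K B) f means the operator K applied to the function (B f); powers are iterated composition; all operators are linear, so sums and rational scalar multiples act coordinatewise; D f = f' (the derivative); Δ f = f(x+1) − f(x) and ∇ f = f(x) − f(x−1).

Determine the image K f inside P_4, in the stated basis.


D f = 10x^4 + (15/4)x^2 - 1
∇ f = 10x^4 - 20x^3 + (95/4)x^2 - (55/4)x + 9/4
(D + ∇) f = 20x^4 - 20x^3 + (55/2)x^2 - (55/4)x + 5/4

g(x) = 20x^4 - 20x^3 + (55/2)x^2 - (55/4)x + 5/4


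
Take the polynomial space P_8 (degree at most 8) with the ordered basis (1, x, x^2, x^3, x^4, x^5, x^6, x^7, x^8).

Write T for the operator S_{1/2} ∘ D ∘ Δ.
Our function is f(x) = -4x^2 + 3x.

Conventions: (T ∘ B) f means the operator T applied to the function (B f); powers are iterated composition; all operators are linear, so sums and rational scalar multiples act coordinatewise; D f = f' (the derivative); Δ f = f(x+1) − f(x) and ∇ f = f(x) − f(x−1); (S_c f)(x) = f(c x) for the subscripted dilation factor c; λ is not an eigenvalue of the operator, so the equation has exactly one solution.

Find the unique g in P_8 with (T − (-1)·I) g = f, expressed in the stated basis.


the image equals g(x) = -4x^2 + 3x + 8

write g with unknown coordinates in the stated basis and equate coefficients in (T − (-1)·I) g = f
solving from the highest basis element down gives g = -4x^2 + 3x + 8
check: T g = -8
so T g − (-1)·g = -4x^2 + 3x = f ✓


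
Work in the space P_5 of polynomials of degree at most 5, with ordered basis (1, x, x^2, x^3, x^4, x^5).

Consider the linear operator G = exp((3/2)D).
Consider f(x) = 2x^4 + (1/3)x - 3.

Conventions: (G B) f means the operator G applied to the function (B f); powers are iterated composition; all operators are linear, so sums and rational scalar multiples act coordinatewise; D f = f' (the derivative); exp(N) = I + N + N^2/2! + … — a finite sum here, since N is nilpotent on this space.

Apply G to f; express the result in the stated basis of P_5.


order-1 term: 12x^3 + 1/2
order-2 term: 27x^2
order-3 term: 27x
order-4 term: 81/8
the series for exp((3/2)D) f terminates at order 4
exp((3/2)D) f = 2x^4 + 12x^3 + 27x^2 + (82/3)x + 61/8

the result is g(x) = 2x^4 + 12x^3 + 27x^2 + (82/3)x + 61/8


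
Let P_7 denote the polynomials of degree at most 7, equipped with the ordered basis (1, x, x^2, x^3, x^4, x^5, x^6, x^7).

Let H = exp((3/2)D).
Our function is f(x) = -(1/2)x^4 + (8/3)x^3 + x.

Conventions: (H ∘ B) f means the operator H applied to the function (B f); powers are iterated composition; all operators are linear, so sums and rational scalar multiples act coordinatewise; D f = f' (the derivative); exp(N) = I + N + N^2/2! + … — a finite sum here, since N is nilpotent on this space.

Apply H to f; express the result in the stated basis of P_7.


the image equals g(x) = -(1/2)x^4 - (1/3)x^3 + (21/4)x^2 + (49/4)x + 255/32

order-1 term: -3x^3 + 12x^2 + 3/2
order-2 term: -(27/4)x^2 + 18x
order-3 term: -(27/4)x + 9
order-4 term: -81/32
the series for exp((3/2)D) f terminates at order 4
exp((3/2)D) f = -(1/2)x^4 - (1/3)x^3 + (21/4)x^2 + (49/4)x + 255/32


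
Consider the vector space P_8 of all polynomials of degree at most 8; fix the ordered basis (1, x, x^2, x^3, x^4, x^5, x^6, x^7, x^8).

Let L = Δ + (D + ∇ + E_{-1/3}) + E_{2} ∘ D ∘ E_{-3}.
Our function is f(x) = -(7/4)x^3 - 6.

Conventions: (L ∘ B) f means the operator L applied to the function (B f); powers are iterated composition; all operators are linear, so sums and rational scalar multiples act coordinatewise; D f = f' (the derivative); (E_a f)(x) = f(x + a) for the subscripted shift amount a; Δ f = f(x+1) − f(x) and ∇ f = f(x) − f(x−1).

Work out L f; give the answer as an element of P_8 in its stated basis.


g(x) = -(7/4)x^3 - (77/4)x^2 + (119/12)x - 793/54

Δ f = -(21/4)x^2 - (21/4)x - 7/4
D f = -(21/4)x^2
∇ f = -(21/4)x^2 + (21/4)x - 7/4
E_{-1/3} f = -(7/4)x^3 + (7/4)x^2 - (7/12)x - 641/108
(D + ∇ + E_{-1/3}) f = -(7/4)x^3 - (35/4)x^2 + (14/3)x - 415/54
E_{-3} f = -(7/4)x^3 + (63/4)x^2 - (189/4)x + 165/4
D E_{-3} f = -(21/4)x^2 + (63/2)x - 189/4
E_{2} D E_{-3} f = -(21/4)x^2 + (21/2)x - 21/4
(Δ + (D + ∇ + E_{-1/3}) + E_{2} ∘ D ∘ E_{-3}) f = -(7/4)x^3 - (77/4)x^2 + (119/12)x - 793/54


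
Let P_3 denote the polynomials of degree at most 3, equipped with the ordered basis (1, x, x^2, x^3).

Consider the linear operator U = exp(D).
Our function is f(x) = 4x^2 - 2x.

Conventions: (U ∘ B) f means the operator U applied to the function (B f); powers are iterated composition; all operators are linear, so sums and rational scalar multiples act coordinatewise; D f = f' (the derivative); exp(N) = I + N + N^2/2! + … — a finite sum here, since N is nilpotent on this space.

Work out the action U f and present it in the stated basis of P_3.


order-1 term: 8x - 2
order-2 term: 4
the series for exp(D) f terminates at order 2
exp(D) f = 4x^2 + 6x + 2

the image equals g(x) = 4x^2 + 6x + 2


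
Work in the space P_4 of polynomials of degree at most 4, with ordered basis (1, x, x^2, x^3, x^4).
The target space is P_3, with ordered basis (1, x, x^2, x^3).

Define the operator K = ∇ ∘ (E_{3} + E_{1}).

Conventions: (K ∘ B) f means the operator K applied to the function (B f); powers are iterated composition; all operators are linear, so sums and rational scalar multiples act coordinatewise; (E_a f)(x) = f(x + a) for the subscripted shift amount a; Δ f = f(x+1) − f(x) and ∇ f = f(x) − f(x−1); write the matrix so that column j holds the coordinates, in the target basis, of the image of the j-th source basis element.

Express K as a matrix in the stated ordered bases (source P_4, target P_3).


the matrix is [[0, 2, 6, 20, 66]; [0, 0, 4, 18, 80]; [0, 0, 0, 6, 36]; [0, 0, 0, 0, 8]] (rows listed top to bottom)

image of 1: 0
image of x: 2
image of x^2: 4x + 6
image of x^3: 6x^2 + 18x + 20
image of x^4: 8x^3 + 36x^2 + 80x + 66
each image's coordinates form column j of the matrix


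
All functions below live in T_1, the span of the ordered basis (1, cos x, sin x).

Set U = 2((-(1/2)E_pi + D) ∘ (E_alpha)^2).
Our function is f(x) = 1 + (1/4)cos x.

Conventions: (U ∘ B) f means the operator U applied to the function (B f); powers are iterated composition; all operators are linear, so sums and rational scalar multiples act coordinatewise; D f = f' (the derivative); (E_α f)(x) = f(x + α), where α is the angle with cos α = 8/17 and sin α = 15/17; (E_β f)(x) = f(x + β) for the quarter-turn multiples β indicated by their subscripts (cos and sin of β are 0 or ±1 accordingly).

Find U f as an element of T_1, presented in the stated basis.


g(x) = -1 - (641/1156)cos x + (41/578)sin x

E_alpha f = 1 + (2/17)cos x - (15/68)sin x
E_alpha E_alpha f = 1 - (161/1156)cos x - (60/289)sin x
E_pi (E_alpha)^2 f = 1 + (161/1156)cos x + (60/289)sin x
(-(1/2)E_pi) (E_alpha)^2 f = -1/2 - (161/2312)cos x - (30/289)sin x
D (E_alpha)^2 f = -(60/289)cos x + (161/1156)sin x
(-(1/2)E_pi + D) (E_alpha)^2 f = -1/2 - (641/2312)cos x + (41/1156)sin x
(2((-(1/2)E_pi + D) ∘ (E_alpha)^2)) f = -1 - (641/1156)cos x + (41/578)sin x


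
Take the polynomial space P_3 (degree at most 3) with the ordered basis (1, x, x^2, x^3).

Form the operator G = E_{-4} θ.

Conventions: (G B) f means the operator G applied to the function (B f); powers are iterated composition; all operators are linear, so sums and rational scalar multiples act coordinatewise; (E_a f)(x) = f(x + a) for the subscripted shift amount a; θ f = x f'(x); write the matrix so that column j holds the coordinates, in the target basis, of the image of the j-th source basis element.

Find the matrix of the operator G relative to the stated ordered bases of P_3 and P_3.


the matrix is [[0, -4, 32, -192]; [0, 1, -16, 144]; [0, 0, 2, -36]; [0, 0, 0, 3]] (rows listed top to bottom)

image of 1: 0
image of x: x - 4
image of x^2: 2x^2 - 16x + 32
image of x^3: 3x^3 - 36x^2 + 144x - 192
each image's coordinates form column j of the matrix


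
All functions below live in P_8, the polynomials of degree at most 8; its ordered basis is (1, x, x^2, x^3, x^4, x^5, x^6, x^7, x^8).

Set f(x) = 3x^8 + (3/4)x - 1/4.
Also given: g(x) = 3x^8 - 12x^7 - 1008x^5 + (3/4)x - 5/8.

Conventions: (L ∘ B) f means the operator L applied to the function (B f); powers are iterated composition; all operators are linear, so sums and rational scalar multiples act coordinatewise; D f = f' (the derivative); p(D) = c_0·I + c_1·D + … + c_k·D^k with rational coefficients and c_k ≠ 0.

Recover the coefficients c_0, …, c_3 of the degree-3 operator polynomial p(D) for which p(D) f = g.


p(D) = I − (1/2)·D − D^3, i.e. c_0 = 1, c_1 = -1/2, c_2 = 0, c_3 = -1

D^0 f = 3x^8 + (3/4)x - 1/4
D^1 f = 24x^7 + 3/4
D^2 f = 168x^6
D^3 f = 1008x^5
matching coefficients of g against c_0 f + c_1 Df + … from the top degree down determines the c_i
solution: c_0 = 1, c_1 = -1/2, c_2 = 0, c_3 = -1


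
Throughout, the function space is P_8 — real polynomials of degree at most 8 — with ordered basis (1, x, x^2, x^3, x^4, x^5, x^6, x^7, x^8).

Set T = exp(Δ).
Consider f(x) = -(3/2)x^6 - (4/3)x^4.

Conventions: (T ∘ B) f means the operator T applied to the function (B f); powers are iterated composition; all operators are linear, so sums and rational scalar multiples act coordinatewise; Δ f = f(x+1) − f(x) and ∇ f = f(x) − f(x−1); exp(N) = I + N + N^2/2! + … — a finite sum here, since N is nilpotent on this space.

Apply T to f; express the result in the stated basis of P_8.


the image equals g(x) = -(3/2)x^6 - 9x^5 - (139/3)x^4 - (466/3)x^3 - (707/2)x^2 - (1484/3)x - 649/2

order-1 term: -9x^5 - (45/2)x^4 - (106/3)x^3 - (61/2)x^2 - (43/3)x - 17/6
order-2 term: -(45/2)x^4 - 90x^3 - (331/2)x^2 - 151x - 335/6
order-3 term: -30x^3 - 135x^2 - (691/3)x - 143
order-4 term: -(45/2)x^2 - 90x - 593/6
order-5 term: -9x - 45/2
order-6 term: -3/2
the series for exp(Δ) f terminates at order 6
exp(Δ) f = -(3/2)x^6 - 9x^5 - (139/3)x^4 - (466/3)x^3 - (707/2)x^2 - (1484/3)x - 649/2


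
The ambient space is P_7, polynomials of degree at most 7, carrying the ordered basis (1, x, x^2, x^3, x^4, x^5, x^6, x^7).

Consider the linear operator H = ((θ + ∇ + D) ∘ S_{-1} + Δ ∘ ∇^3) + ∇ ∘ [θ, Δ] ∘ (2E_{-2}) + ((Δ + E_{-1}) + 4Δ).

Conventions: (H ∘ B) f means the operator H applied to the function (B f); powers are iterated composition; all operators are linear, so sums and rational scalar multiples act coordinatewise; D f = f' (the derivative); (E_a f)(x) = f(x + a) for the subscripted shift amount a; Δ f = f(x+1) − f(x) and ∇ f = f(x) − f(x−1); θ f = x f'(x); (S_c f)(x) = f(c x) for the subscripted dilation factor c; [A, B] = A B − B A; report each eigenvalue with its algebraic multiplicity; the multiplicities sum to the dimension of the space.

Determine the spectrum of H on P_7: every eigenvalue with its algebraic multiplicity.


λ = -6 (multiplicity 1), λ = -4 (multiplicity 1), λ = -2 (multiplicity 1), λ = 0 (multiplicity 1), λ = 1 (multiplicity 1), λ = 3 (multiplicity 1), λ = 5 (multiplicity 1), λ = 7 (multiplicity 1)

image of 1: 1
image of x: 2
image of x^2: 3x^2 + 12x + 1
image of x^3: -2x^3 + 6x^2 + 9x + 21
image of x^4: 5x^4 + 24x^3 + 6x^2 + 92x - 27
image of x^5: -4x^5 + 10x^4 + 30x^3 + 210x^2 - 125x + 33
image of x^6: 7x^6 + 36x^5 + 15x^4 + 460x^3 - 405x^2 + 210x + 113
image of x^7: -6x^7 + 14x^6 + 63x^5 + 735x^4 - 875x^3 + 693x^2 + 805x - 795
the matrix is upper triangular; its diagonal is (1, 0, 3, -2, 5, -4, 7, -6)
for a triangular matrix the eigenvalues are the diagonal entries, with algebraic multiplicity their repetition count


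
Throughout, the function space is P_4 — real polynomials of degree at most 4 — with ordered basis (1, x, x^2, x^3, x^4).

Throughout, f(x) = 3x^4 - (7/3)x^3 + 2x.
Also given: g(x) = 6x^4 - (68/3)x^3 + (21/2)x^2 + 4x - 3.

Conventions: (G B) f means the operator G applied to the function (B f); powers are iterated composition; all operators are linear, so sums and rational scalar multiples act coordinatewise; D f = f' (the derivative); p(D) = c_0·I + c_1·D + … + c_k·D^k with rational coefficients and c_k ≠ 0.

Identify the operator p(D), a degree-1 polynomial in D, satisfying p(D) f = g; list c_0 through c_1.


D^0 f = 3x^4 - (7/3)x^3 + 2x
D^1 f = 12x^3 - 7x^2 + 2
matching coefficients of g against c_0 f + c_1 Df + … from the top degree down determines the c_i
solution: c_0 = 2, c_1 = -3/2

p(D) = 2·I − (3/2)·D, i.e. c_0 = 2, c_1 = -3/2


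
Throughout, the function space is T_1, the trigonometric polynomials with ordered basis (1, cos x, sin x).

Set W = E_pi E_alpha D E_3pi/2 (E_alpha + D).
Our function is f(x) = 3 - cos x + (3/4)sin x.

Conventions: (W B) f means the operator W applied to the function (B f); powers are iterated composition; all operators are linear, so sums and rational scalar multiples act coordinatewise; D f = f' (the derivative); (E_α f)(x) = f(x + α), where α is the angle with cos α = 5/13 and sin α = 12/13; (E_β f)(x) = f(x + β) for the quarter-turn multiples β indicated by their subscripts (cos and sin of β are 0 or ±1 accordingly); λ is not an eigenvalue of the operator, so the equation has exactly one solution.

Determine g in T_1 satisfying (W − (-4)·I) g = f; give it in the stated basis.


write g with unknown coordinates in the stated basis and equate coefficients in (W − (-4)·I) g = f
solving from the highest basis element down gives g = 3/4 - (3249/22216)cos x + (3593/22216)sin x
check: W g = -(2305/5554)cos x + (1145/11108)sin x
so W g − (-4)·g = 3 - cos x + (3/4)sin x = f ✓

g(x) = 3/4 - (3249/22216)cos x + (3593/22216)sin x


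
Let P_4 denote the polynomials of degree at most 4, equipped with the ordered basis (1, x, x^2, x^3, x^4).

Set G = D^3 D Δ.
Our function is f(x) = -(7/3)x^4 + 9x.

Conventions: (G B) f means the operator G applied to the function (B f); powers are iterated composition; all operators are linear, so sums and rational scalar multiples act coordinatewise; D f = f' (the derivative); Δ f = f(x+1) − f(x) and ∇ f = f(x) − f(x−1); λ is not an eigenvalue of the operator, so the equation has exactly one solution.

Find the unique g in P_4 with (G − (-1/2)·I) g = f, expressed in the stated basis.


write g with unknown coordinates in the stated basis and equate coefficients in (G − (-1/2)·I) g = f
solving from the highest basis element down gives g = -(14/3)x^4 + 18x
check: G g = 0
so G g − (-1/2)·g = -(7/3)x^4 + 9x = f ✓

g(x) = -(14/3)x^4 + 18x


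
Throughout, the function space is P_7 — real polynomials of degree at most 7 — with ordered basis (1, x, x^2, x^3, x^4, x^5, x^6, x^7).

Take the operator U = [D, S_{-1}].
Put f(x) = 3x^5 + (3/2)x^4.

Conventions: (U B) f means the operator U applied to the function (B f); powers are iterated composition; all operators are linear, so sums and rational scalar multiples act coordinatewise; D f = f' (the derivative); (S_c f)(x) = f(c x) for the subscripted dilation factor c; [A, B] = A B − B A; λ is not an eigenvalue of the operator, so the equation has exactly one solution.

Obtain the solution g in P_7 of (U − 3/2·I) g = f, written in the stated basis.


write g with unknown coordinates in the stated basis and equate coefficients in (U − 3/2·I) g = f
solving from the highest basis element down gives g = -2x^5 + (37/3)x^4 + (592/9)x^3 - (2368/9)x^2 - (18944/27)x + 75776/81
check: U g = 20x^4 + (296/3)x^3 - (1184/3)x^2 - (9472/9)x + 37888/27
so U g − 3/2·g = 3x^5 + (3/2)x^4 = f ✓

the image equals g(x) = -2x^5 + (37/3)x^4 + (592/9)x^3 - (2368/9)x^2 - (18944/27)x + 75776/81


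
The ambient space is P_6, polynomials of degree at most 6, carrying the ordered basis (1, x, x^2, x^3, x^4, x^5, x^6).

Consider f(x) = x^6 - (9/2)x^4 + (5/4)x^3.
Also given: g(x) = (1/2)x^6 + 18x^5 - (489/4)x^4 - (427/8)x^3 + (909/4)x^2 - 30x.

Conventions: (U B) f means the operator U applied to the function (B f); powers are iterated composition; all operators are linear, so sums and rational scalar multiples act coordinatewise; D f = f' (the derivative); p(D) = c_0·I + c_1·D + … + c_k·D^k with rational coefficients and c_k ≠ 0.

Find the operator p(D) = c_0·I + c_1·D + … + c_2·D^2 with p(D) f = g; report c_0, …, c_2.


c_0 = 1/2, c_1 = 3, c_2 = -4

D^0 f = x^6 - (9/2)x^4 + (5/4)x^3
D^1 f = 6x^5 - 18x^3 + (15/4)x^2
D^2 f = 30x^4 - 54x^2 + (15/2)x
matching coefficients of g against c_0 f + c_1 Df + … from the top degree down determines the c_i
solution: c_0 = 1/2, c_1 = 3, c_2 = -4


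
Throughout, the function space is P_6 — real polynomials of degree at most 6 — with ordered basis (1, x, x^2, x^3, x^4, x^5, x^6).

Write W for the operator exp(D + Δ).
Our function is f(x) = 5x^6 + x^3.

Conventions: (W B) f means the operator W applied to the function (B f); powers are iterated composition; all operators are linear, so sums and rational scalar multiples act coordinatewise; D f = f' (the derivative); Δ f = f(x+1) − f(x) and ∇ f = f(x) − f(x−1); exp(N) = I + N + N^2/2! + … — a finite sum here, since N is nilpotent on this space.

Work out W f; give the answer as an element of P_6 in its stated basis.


order-1 term: 60x^5 + 75x^4 + 100x^3 + 81x^2 + 33x + 6
order-2 term: 300x^4 + 600x^3 + 825x^2 + 612x + 191
order-3 term: 800x^3 + 1800x^2 + 2100x + 983
order-4 term: 1200x^2 + 2400x + 1700
order-5 term: 960x + 1200
order-6 term: 320
the series for exp(D + Δ) f terminates at order 6
exp(D + Δ) f = 5x^6 + 60x^5 + 375x^4 + 1501x^3 + 3906x^2 + 6105x + 4400

the image equals g(x) = 5x^6 + 60x^5 + 375x^4 + 1501x^3 + 3906x^2 + 6105x + 4400


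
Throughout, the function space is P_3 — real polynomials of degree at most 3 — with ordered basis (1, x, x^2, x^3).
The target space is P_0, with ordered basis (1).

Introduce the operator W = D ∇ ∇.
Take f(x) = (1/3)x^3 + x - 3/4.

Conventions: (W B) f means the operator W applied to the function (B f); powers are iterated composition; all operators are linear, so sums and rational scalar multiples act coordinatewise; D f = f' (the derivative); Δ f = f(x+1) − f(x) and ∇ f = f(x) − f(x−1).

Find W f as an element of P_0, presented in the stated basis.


∇ f = x^2 - x + 4/3
∇ ∇ f = 2x - 2
D ∇ ∇ f = 2

the image equals g(x) = 2


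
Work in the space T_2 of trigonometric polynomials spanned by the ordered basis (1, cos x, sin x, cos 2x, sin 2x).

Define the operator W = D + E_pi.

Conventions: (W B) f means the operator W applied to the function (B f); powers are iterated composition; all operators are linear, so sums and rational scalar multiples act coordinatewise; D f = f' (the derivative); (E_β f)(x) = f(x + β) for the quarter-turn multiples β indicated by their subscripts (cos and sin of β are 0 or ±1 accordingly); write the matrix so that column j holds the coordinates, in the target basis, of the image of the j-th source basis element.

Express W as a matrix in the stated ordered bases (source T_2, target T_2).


image of 1: 1
image of cos x: -cos x - sin x
image of sin x: cos x - sin x
image of cos 2x: cos 2x - 2sin 2x
image of sin 2x: 2cos 2x + sin 2x
each image's coordinates form column j of the matrix

the matrix is [[1, 0, 0, 0, 0]; [0, -1, 1, 0, 0]; [0, -1, -1, 0, 0]; [0, 0, 0, 1, 2]; [0, 0, 0, -2, 1]] (rows listed top to bottom)


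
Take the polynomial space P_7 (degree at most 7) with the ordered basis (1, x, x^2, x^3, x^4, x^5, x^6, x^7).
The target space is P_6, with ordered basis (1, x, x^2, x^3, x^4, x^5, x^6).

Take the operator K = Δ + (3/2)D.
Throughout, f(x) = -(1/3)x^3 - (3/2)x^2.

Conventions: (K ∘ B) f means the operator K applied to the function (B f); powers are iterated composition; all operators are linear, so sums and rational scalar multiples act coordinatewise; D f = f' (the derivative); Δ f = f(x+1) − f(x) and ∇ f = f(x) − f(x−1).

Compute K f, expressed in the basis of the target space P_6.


Δ f = -x^2 - 4x - 11/6
D f = -x^2 - 3x
((3/2)D) f = -(3/2)x^2 - (9/2)x
(Δ + (3/2)D) f = -(5/2)x^2 - (17/2)x - 11/6

g(x) = -(5/2)x^2 - (17/2)x - 11/6


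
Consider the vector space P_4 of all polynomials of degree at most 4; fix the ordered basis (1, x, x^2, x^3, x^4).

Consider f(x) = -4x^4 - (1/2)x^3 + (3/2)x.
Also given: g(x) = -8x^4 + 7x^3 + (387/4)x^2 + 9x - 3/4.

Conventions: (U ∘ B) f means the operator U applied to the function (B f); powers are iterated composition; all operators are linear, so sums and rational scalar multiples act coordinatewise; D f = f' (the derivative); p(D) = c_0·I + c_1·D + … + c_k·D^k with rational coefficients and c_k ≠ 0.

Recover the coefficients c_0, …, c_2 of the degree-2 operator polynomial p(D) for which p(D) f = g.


c_0 = 2, c_1 = -1/2, c_2 = -2

D^0 f = -4x^4 - (1/2)x^3 + (3/2)x
D^1 f = -16x^3 - (3/2)x^2 + 3/2
D^2 f = -48x^2 - 3x
matching coefficients of g against c_0 f + c_1 Df + … from the top degree down determines the c_i
solution: c_0 = 2, c_1 = -1/2, c_2 = -2


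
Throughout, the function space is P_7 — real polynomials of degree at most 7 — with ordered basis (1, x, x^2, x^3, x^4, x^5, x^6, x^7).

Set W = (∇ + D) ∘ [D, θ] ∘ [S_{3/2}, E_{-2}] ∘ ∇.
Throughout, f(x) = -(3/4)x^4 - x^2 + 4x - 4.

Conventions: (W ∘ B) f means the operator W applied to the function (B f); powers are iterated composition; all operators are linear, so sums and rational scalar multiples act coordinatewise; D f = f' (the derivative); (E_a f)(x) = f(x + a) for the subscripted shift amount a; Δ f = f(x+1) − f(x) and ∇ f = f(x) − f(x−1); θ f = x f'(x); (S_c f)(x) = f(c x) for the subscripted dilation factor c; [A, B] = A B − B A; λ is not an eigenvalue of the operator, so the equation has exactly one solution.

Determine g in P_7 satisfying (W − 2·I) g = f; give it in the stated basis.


the image equals g(x) = (3/8)x^4 + (1/2)x^2 - 2x + 89/4

write g with unknown coordinates in the stated basis and equate coefficients in (W − 2·I) g = f
solving from the highest basis element down gives g = (3/8)x^4 + (1/2)x^2 - 2x + 89/4
check: W g = 81/2
so W g − 2·g = -(3/4)x^4 - x^2 + 4x - 4 = f ✓


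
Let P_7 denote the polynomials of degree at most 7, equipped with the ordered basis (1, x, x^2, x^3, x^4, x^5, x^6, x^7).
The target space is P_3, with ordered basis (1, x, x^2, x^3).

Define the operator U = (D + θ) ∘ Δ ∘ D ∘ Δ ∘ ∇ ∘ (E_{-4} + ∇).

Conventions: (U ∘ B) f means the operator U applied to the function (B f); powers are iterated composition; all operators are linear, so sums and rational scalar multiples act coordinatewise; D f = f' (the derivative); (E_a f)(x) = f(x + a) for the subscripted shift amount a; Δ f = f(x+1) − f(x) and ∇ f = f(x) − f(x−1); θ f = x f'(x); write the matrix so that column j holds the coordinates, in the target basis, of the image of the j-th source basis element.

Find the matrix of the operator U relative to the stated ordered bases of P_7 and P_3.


image of 1: 0
image of x: 0
image of x^2: 0
image of x^3: 0
image of x^4: 0
image of x^5: 120x + 120
image of x^6: 720x^2 - 1080x - 1800
image of x^7: 2520x^3 - 10080x^2 + 18900x + 31500
each image's coordinates form column j of the matrix

the matrix is [[0, 0, 0, 0, 0, 120, -1800, 31500]; [0, 0, 0, 0, 0, 120, -1080, 18900]; [0, 0, 0, 0, 0, 0, 720, -10080]; [0, 0, 0, 0, 0, 0, 0, 2520]] (rows listed top to bottom)


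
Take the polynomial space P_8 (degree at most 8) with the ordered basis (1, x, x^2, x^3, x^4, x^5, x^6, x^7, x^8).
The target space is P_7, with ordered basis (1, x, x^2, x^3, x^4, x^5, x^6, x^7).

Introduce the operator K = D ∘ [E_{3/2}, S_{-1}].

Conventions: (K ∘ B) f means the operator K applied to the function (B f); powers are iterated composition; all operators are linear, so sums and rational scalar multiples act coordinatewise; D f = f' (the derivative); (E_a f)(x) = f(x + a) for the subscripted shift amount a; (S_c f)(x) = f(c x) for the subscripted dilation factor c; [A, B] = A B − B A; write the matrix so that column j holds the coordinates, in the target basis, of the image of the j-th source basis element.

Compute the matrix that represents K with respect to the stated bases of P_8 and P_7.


image of 1: 0
image of x: 0
image of x^2: 6
image of x^3: -18x
image of x^4: 36x^2 + 27
image of x^5: -60x^3 - 135x
image of x^6: 90x^4 + 405x^2 + 729/8
image of x^7: -126x^5 - 945x^3 - (5103/8)x
image of x^8: 168x^6 + 1890x^4 + (5103/2)x^2 + 2187/8
each image's coordinates form column j of the matrix

the matrix is [[0, 0, 6, 0, 27, 0, 729/8, 0, 2187/8]; [0, 0, 0, -18, 0, -135, 0, -5103/8, 0]; [0, 0, 0, 0, 36, 0, 405, 0, 5103/2]; [0, 0, 0, 0, 0, -60, 0, -945, 0]; [0, 0, 0, 0, 0, 0, 90, 0, 1890]; [0, 0, 0, 0, 0, 0, 0, -126, 0]; [0, 0, 0, 0, 0, 0, 0, 0, 168]; [0, 0, 0, 0, 0, 0, 0, 0, 0]] (rows listed top to bottom)


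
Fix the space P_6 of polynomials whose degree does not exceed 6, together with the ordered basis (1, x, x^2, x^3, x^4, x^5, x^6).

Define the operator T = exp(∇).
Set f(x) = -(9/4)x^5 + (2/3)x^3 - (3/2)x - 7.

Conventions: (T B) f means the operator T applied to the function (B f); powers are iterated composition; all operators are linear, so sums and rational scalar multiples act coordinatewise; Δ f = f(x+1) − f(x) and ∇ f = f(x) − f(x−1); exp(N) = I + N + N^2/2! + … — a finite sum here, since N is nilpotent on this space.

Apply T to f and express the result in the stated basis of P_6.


order-1 term: -(45/4)x^4 + (45/2)x^3 - (41/2)x^2 + (37/4)x - 37/12
order-2 term: -(45/2)x^3 + (135/2)x^2 - (307/4)x + 127/4
order-3 term: -(45/2)x^2 + (135/2)x - 667/12
order-4 term: -(45/4)x + 45/2
order-5 term: -9/4
the series for exp(∇) f terminates at order 5
exp(∇) f = -(9/4)x^5 - (45/4)x^4 + (2/3)x^3 + (49/2)x^2 - (51/4)x - 41/3

the image equals g(x) = -(9/4)x^5 - (45/4)x^4 + (2/3)x^3 + (49/2)x^2 - (51/4)x - 41/3


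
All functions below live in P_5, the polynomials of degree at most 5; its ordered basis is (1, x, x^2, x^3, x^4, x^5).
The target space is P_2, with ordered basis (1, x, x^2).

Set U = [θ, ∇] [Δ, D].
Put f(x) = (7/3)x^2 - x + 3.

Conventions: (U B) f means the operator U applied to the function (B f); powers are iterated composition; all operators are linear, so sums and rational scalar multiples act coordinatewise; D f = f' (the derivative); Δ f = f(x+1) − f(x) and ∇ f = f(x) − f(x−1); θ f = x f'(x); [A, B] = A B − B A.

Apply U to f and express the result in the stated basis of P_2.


D f = (14/3)x - 1
Δ D f = 14/3
Δ f = (14/3)x + 4/3
D Δ f = 14/3
[Δ, D] f = 0
∇ [Δ, D] f = 0
θ ∇ [Δ, D] f = 0
θ [Δ, D] f = 0
∇ θ [Δ, D] f = 0
[θ, ∇] [Δ, D] f = 0

the image equals g(x) = 0


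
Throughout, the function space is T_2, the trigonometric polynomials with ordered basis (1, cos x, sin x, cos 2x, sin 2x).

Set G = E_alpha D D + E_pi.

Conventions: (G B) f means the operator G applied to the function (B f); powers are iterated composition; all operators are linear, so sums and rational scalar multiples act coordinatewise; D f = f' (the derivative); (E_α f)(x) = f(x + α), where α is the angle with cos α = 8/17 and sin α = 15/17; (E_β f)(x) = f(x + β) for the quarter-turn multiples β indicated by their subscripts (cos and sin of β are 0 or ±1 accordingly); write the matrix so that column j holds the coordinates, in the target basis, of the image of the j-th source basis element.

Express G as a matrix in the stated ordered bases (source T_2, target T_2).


the matrix is [[1, 0, 0, 0, 0]; [0, -25/17, -15/17, 0, 0]; [0, 15/17, -25/17, 0, 0]; [0, 0, 0, 933/289, -960/289]; [0, 0, 0, 960/289, 933/289]] (rows listed top to bottom)

image of 1: 1
image of cos x: -(25/17)cos x + (15/17)sin x
image of sin x: -(15/17)cos x - (25/17)sin x
image of cos 2x: (933/289)cos 2x + (960/289)sin 2x
image of sin 2x: -(960/289)cos 2x + (933/289)sin 2x
each image's coordinates form column j of the matrix


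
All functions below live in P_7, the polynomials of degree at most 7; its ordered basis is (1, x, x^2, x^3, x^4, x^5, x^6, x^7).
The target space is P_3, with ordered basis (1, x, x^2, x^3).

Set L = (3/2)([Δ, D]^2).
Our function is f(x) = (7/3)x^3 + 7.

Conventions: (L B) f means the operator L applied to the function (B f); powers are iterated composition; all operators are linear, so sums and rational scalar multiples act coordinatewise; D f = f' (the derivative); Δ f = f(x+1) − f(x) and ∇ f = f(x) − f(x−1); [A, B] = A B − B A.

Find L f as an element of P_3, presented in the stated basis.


D f = 7x^2
Δ D f = 14x + 7
Δ f = 7x^2 + 7x + 7/3
D Δ f = 14x + 7
[Δ, D] f = 0
D [Δ, D] f = 0
Δ D [Δ, D] f = 0
Δ [Δ, D] f = 0
D Δ [Δ, D] f = 0
[Δ, D] [Δ, D] f = 0
((3/2)([Δ, D]^2)) f = 0

the image equals g(x) = 0


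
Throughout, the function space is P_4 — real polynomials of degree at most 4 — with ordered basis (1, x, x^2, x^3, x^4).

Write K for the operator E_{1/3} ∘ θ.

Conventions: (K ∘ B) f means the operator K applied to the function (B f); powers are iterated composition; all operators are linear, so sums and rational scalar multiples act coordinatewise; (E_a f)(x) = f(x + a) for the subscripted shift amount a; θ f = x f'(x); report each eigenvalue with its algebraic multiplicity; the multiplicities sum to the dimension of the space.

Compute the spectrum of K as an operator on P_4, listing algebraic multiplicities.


image of 1: 0
image of x: x + 1/3
image of x^2: 2x^2 + (4/3)x + 2/9
image of x^3: 3x^3 + 3x^2 + x + 1/9
image of x^4: 4x^4 + (16/3)x^3 + (8/3)x^2 + (16/27)x + 4/81
the matrix is upper triangular; its diagonal is (0, 1, 2, 3, 4)
for a triangular matrix the eigenvalues are the diagonal entries, with algebraic multiplicity their repetition count

λ = 0 (multiplicity 1), λ = 1 (multiplicity 1), λ = 2 (multiplicity 1), λ = 3 (multiplicity 1), λ = 4 (multiplicity 1)


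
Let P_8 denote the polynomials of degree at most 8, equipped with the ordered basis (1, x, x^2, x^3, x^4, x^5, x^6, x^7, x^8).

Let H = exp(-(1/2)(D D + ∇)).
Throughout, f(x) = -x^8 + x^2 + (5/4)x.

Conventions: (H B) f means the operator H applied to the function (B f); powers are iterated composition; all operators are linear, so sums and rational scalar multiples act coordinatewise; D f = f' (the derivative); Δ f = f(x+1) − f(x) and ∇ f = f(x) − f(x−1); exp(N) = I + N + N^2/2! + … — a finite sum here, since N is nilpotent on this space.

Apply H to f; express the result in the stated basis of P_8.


order-1 term: 4x^7 + 14x^6 + 28x^5 - 35x^4 + 28x^3 - 14x^2 + 3x - 13/8
order-2 term: -7x^6 - 42x^5 - (245/2)x^4 - 70x^3 - 7x^2 + 42x - 35/2
order-3 term: 7x^5 + (105/2)x^4 + 175x^3 + 210x^2 + 91x - 35/4
order-4 term: -(35/8)x^4 - 35x^3 - (455/4)x^2 - 140x - 861/16
order-5 term: (7/4)x^3 + (105/8)x^2 + 35x + 455/16
order-6 term: -(7/16)x^2 - (21/8)x - 133/32
order-7 term: (1/16)x + 7/32
order-8 term: -1/256
the series for exp(-(1/2)(D D + ∇)) f terminates at order 8
exp(-(1/2)(D D + ∇)) f = -x^8 + 4x^7 + 7x^6 - 7x^5 - (875/8)x^4 + (399/4)x^3 + (1423/16)x^2 + (475/16)x - 14641/256

the result is g(x) = -x^8 + 4x^7 + 7x^6 - 7x^5 - (875/8)x^4 + (399/4)x^3 + (1423/16)x^2 + (475/16)x - 14641/256


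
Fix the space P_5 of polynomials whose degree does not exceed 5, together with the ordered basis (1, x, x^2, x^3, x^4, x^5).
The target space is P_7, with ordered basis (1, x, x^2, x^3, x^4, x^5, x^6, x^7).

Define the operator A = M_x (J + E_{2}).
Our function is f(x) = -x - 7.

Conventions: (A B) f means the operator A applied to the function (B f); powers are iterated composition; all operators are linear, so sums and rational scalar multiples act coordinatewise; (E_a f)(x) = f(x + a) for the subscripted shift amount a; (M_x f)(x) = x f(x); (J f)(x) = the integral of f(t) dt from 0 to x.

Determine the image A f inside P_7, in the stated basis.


J f = -(1/2)x^2 - 7x
E_{2} f = -x - 9
(J + E_{2}) f = -(1/2)x^2 - 8x - 9
M_x (J + E_{2}) f = -(1/2)x^3 - 8x^2 - 9x

the result is g(x) = -(1/2)x^3 - 8x^2 - 9x


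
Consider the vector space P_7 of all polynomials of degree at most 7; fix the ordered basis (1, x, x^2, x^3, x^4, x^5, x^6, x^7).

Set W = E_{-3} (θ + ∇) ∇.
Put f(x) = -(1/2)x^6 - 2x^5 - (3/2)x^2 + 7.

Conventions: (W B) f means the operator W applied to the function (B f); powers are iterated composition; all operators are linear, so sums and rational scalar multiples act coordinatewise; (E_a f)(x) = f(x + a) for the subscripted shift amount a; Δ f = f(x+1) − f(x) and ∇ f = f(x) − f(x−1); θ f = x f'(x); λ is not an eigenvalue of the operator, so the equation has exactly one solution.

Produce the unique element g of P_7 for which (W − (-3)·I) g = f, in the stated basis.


write g with unknown coordinates in the stated basis and equate coefficients in (W − (-3)·I) g = f
solving from the highest basis element down gives g = -(1/6)x^6 + x^5 - (100/3)x^4 + (1150/3)x^3 - (17063/6)x^2 + 10894x - 110818/9
check: W g = -5x^5 + 100x^4 - 1150x^3 + 8530x^2 - 32682x + 110839/3
so W g − (-3)·g = -(1/2)x^6 - 2x^5 - (3/2)x^2 + 7 = f ✓

the image equals g(x) = -(1/6)x^6 + x^5 - (100/3)x^4 + (1150/3)x^3 - (17063/6)x^2 + 10894x - 110818/9


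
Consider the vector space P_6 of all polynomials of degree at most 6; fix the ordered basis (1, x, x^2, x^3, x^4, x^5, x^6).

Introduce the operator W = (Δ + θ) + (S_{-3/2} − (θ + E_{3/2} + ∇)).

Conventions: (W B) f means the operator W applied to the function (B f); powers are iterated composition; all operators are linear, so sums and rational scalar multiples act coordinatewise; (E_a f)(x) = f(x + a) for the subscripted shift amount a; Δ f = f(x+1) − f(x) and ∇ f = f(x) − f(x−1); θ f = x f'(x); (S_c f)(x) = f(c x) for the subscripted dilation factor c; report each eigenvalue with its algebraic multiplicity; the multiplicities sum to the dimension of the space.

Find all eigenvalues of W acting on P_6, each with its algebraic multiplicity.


λ = -275/32 (multiplicity 1), λ = -35/8 (multiplicity 1), λ = -5/2 (multiplicity 1), λ = 0 (multiplicity 1), λ = 5/4 (multiplicity 1), λ = 65/16 (multiplicity 1), λ = 665/64 (multiplicity 1)

image of 1: 0
image of x: -(5/2)x - 3/2
image of x^2: (5/4)x^2 - 3x - 1/4
image of x^3: -(35/8)x^3 - (9/2)x^2 - (3/4)x - 27/8
image of x^4: (65/16)x^4 - 6x^3 - (3/2)x^2 - (27/2)x - 49/16
image of x^5: -(275/32)x^5 - (15/2)x^4 - (5/2)x^3 - (135/4)x^2 - (245/16)x - 243/32
image of x^6: (665/64)x^6 - 9x^5 - (15/4)x^4 - (135/2)x^3 - (735/16)x^2 - (729/16)x - 601/64
the matrix is upper triangular; its diagonal is (0, -5/2, 5/4, -35/8, 65/16, -275/32, 665/64)
for a triangular matrix the eigenvalues are the diagonal entries, with algebraic multiplicity their repetition count


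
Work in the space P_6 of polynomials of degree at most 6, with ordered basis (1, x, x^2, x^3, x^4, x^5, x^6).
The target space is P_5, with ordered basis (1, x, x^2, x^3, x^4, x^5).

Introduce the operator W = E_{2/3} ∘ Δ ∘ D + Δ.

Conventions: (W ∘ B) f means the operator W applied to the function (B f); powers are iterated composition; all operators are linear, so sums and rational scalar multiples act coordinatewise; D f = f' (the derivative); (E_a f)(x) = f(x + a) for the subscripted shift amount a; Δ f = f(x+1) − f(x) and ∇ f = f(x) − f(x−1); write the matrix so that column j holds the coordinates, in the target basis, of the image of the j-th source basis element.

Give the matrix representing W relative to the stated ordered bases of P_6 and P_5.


image of 1: 0
image of x: 1
image of x^2: 2x + 3
image of x^3: 3x^2 + 9x + 8
image of x^4: 4x^3 + 18x^2 + 32x + 55/3
image of x^5: 5x^4 + 30x^3 + 80x^2 + (275/3)x + 1042/27
image of x^6: 6x^5 + 45x^4 + 160x^3 + 275x^2 + (2084/9)x + 2089/27
each image's coordinates form column j of the matrix

the matrix is [[0, 1, 3, 8, 55/3, 1042/27, 2089/27]; [0, 0, 2, 9, 32, 275/3, 2084/9]; [0, 0, 0, 3, 18, 80, 275]; [0, 0, 0, 0, 4, 30, 160]; [0, 0, 0, 0, 0, 5, 45]; [0, 0, 0, 0, 0, 0, 6]] (rows listed top to bottom)


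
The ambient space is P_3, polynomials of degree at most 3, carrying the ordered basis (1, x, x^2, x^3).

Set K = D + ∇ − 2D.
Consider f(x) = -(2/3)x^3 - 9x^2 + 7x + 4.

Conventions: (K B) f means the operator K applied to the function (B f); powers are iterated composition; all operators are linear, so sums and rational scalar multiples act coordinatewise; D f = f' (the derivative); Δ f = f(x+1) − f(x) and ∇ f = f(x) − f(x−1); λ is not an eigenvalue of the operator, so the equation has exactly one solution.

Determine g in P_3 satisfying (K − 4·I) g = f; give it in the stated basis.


the image equals g(x) = (1/6)x^3 + (9/4)x^2 - (15/8)x - 73/48

write g with unknown coordinates in the stated basis and equate coefficients in (K − 4·I) g = f
solving from the highest basis element down gives g = (1/6)x^3 + (9/4)x^2 - (15/8)x - 73/48
check: K g = -(1/2)x - 25/12
so K g − 4·g = -(2/3)x^3 - 9x^2 + 7x + 4 = f ✓
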